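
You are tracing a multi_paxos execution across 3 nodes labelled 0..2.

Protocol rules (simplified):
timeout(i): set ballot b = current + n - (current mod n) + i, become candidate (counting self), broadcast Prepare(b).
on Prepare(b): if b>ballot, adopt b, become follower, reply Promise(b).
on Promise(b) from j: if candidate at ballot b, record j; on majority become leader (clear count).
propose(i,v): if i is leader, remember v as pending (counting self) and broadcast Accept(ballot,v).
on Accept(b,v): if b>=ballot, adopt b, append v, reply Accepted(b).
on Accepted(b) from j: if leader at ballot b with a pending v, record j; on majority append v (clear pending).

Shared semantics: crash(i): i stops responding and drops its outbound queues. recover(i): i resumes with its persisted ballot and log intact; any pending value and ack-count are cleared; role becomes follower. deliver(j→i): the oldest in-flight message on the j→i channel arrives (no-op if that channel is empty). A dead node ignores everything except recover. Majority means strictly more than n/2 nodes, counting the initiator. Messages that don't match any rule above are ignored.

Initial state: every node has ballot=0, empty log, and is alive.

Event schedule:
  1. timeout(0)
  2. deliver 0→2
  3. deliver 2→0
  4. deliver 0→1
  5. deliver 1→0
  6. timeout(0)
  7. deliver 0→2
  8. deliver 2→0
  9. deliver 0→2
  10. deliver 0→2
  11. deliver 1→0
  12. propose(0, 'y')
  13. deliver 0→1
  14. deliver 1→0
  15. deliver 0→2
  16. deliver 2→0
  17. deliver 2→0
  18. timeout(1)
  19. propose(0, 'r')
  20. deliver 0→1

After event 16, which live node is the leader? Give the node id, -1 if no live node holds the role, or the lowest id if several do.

e1 timeout(0): 0[cand,b=3,-]
e2 deliver 0→2: 2[foll,b=3,-]
e3 deliver 2→0: 0[lead,b=3,-]
e4 deliver 0→1: 1[foll,b=3,-]
e5 deliver 1→0: ·
e6 timeout(0): 0[cand,b=6,-]
e7 deliver 0→2: 2[foll,b=6,-]
e8 deliver 2→0: 0[lead,b=6,-]
e9 deliver 0→2: ·
e10 deliver 0→2: ·
e11 deliver 1→0: ·
e12 propose(0,'y'): ·
e13 deliver 0→1: 1[foll,b=6,-]
e14 deliver 1→0: ·
e15 deliver 0→2: 2[foll,b=6,y]
e16 deliver 2→0: 0[lead,b=6,y]

0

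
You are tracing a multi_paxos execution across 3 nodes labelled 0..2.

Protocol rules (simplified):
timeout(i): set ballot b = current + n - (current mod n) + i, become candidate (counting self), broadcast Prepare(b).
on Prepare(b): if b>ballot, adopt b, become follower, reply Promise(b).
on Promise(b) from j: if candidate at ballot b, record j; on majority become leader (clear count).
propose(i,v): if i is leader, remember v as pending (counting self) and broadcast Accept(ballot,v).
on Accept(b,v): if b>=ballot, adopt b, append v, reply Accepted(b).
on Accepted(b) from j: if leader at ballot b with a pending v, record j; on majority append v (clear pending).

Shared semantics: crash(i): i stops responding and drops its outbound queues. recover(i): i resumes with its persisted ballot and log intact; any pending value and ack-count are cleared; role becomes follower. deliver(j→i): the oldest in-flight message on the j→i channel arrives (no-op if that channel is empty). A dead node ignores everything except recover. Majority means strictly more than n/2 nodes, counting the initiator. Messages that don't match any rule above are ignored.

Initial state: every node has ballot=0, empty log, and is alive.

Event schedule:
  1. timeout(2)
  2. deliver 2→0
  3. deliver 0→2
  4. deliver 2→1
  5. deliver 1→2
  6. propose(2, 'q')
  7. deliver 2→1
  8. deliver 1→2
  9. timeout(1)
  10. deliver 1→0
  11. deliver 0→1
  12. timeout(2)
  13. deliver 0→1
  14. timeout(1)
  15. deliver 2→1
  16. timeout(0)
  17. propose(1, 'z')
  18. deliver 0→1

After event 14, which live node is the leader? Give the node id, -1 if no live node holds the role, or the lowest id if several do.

-1

[1] timeout(2) → N2(cand b5 [-])
[2] deliver 2→0 → N0(foll b5 [-])
[3] deliver 0→2 → N2(lead b5 [-])
[4] deliver 2→1 → N1(foll b5 [-])
[5] deliver 1→2 → ∅
[6] propose(2,'q') → ∅
[7] deliver 2→1 → N1(foll b5 [q])
[8] deliver 1→2 → N2(lead b5 [q])
[9] timeout(1) → N1(cand b7 [q])
[10] deliver 1→0 → N0(foll b7 [-])
[11] deliver 0→1 → N1(lead b7 [q])
[12] timeout(2) → N2(cand b8 [q])
[13] deliver 0→1 → ∅
[14] timeout(1) → N1(cand b10 [q])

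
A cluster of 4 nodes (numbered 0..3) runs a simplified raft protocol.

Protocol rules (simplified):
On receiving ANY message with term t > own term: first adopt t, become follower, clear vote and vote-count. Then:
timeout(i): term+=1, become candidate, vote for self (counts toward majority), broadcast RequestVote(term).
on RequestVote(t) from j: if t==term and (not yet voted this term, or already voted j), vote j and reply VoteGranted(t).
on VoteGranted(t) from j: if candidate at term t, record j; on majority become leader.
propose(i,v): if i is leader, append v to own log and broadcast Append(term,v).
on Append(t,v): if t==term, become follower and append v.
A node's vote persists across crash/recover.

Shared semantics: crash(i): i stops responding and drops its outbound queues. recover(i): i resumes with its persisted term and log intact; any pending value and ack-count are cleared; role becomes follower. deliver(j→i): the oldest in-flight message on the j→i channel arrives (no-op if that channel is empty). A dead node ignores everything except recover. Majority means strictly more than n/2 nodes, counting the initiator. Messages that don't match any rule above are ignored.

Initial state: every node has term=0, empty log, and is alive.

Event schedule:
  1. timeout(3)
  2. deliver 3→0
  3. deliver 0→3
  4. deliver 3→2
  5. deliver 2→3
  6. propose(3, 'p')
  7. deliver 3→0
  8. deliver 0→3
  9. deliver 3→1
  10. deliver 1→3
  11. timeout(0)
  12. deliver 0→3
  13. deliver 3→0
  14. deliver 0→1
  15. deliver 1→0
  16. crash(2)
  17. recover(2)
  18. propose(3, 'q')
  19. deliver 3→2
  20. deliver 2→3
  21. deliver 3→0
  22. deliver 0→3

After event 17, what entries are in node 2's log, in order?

[1] timeout(3) → N3(cand t1 [-])
[2] deliver 3→0 → N0(foll t1 [-])
[3] deliver 0→3 → ∅
[4] deliver 3→2 → N2(foll t1 [-])
[5] deliver 2→3 → N3(lead t1 [-])
[6] propose(3,'p') → N3(lead t1 [p])
[7] deliver 3→0 → N0(foll t1 [p])
[8] deliver 0→3 → ∅
[9] deliver 3→1 → N1(foll t1 [-])
[10] deliver 1→3 → ∅
[11] timeout(0) → N0(cand t2 [p])
[12] deliver 0→3 → N3(foll t2 [p])
[13] deliver 3→0 → ∅
[14] deliver 0→1 → N1(foll t2 [-])
[15] deliver 1→0 → N0(lead t2 [p])
[16] crash(2) → N2(✗foll t1 [-])
[17] recover(2) → N2(foll t1 [-])

empty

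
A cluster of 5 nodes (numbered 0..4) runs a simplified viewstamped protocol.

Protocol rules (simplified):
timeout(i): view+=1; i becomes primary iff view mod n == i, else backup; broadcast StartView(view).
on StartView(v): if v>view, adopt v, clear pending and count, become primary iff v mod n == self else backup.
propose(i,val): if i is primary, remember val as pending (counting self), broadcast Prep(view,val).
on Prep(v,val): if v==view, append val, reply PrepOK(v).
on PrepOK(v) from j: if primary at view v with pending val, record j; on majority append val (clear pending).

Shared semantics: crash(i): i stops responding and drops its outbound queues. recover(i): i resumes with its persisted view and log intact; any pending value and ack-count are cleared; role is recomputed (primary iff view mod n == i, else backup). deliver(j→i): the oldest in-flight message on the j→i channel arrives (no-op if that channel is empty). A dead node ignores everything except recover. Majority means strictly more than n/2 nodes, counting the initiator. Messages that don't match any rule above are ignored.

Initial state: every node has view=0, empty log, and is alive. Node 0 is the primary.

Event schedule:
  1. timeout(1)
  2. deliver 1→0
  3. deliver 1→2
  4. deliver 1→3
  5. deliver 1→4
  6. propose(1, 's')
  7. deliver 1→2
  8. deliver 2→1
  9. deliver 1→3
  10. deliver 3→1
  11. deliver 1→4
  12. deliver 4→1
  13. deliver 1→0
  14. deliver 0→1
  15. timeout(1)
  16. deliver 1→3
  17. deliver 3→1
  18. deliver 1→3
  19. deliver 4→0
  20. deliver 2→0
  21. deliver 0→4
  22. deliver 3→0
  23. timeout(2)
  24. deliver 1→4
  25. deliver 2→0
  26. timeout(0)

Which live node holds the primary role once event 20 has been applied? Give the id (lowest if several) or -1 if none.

-1

e1 timeout(1): 1[prim,v=1,-]
e2 deliver 1→0: 0[back,v=1,-]
e3 deliver 1→2: 2[back,v=1,-]
e4 deliver 1→3: 3[back,v=1,-]
e5 deliver 1→4: 4[back,v=1,-]
e6 propose(1,'s'): ·
e7 deliver 1→2: 2[back,v=1,s]
e8 deliver 2→1: ·
e9 deliver 1→3: 3[back,v=1,s]
e10 deliver 3→1: 1[prim,v=1,s]
e11 deliver 1→4: 4[back,v=1,s]
e12 deliver 4→1: ·
e13 deliver 1→0: 0[back,v=1,s]
e14 deliver 0→1: ·
e15 timeout(1): 1[back,v=2,s]
e16 deliver 1→3: 3[back,v=2,s]
e17 deliver 3→1: ·
e18 deliver 1→3: ·
e19 deliver 4→0: ·
e20 deliver 2→0: ·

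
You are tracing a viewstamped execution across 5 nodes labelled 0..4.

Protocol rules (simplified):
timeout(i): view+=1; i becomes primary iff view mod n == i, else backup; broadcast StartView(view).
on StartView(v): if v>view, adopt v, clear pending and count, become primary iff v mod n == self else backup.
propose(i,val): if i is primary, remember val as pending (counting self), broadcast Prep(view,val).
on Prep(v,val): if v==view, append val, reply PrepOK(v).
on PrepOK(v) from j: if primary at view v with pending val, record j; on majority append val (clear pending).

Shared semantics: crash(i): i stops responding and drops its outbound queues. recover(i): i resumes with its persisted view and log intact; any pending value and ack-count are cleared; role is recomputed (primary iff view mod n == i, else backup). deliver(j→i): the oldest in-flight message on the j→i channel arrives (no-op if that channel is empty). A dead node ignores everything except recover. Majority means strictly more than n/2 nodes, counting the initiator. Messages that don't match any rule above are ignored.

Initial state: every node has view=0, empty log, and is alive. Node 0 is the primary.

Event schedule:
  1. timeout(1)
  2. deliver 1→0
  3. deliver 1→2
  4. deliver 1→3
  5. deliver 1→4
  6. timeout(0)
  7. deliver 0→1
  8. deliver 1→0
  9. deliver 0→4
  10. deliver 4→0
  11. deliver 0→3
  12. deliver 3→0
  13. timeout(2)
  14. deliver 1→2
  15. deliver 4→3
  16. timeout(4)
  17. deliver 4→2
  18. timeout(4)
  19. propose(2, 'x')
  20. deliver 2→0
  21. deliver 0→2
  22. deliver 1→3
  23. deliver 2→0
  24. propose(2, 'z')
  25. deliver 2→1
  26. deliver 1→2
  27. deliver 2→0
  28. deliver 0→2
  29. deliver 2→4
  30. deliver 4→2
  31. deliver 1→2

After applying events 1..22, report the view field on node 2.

3

e1 timeout(1): 1[prim,v=1,-]
e2 deliver 1→0: 0[back,v=1,-]
e3 deliver 1→2: 2[back,v=1,-]
e4 deliver 1→3: 3[back,v=1,-]
e5 deliver 1→4: 4[back,v=1,-]
e6 timeout(0): 0[back,v=2,-]
e7 deliver 0→1: 1[back,v=2,-]
e8 deliver 1→0: ·
e9 deliver 0→4: 4[back,v=2,-]
e10 deliver 4→0: ·
e11 deliver 0→3: 3[back,v=2,-]
e12 deliver 3→0: ·
e13 timeout(2): 2[prim,v=2,-]
e14 deliver 1→2: ·
e15 deliver 4→3: ·
e16 timeout(4): 4[back,v=3,-]
e17 deliver 4→2: 2[back,v=3,-]
e18 timeout(4): 4[prim,v=4,-]
e19 propose(2,'x'): ·
e20 deliver 2→0: ·
e21 deliver 0→2: ·
e22 deliver 1→3: ·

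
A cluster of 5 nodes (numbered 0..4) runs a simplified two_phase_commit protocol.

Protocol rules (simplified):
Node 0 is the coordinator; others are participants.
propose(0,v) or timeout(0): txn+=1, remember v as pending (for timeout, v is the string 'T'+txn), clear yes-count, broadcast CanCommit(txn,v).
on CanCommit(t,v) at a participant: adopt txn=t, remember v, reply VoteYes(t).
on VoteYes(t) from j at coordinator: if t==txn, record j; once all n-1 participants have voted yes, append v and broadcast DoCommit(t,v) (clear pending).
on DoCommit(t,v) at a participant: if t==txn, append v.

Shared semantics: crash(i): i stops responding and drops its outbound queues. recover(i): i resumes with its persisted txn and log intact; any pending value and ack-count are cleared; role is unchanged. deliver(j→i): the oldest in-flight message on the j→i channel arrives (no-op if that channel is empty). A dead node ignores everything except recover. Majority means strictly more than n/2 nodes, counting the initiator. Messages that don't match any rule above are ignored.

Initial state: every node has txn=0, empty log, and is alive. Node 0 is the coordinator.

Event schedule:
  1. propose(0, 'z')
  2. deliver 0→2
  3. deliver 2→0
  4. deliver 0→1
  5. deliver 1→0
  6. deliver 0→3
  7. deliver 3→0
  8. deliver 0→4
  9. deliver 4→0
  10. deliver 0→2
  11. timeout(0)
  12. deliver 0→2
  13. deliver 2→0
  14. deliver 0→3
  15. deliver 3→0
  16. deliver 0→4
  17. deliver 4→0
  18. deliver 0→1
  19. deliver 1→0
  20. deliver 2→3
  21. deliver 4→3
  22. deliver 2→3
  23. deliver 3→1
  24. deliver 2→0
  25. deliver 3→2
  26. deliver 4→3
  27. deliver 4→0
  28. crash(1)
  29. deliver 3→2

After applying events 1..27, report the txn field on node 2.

2

e1 propose(0,'z'): 0[coor,t=1,-]
e2 deliver 0→2: 2[part,t=1,-]
e3 deliver 2→0: ·
e4 deliver 0→1: 1[part,t=1,-]
e5 deliver 1→0: ·
e6 deliver 0→3: 3[part,t=1,-]
e7 deliver 3→0: ·
e8 deliver 0→4: 4[part,t=1,-]
e9 deliver 4→0: 0[coor,t=1,z]
e10 deliver 0→2: 2[part,t=1,z]
e11 timeout(0): 0[coor,t=2,z]
e12 deliver 0→2: 2[part,t=2,z]
e13 deliver 2→0: ·
e14 deliver 0→3: 3[part,t=1,z]
e15 deliver 3→0: ·
e16 deliver 0→4: 4[part,t=1,z]
e17 deliver 4→0: ·
e18 deliver 0→1: 1[part,t=1,z]
e19 deliver 1→0: ·
e20 deliver 2→3: ·
e21 deliver 4→3: ·
e22 deliver 2→3: ·
e23 deliver 3→1: ·
e24 deliver 2→0: ·
e25 deliver 3→2: ·
e26 deliver 4→3: ·
e27 deliver 4→0: ·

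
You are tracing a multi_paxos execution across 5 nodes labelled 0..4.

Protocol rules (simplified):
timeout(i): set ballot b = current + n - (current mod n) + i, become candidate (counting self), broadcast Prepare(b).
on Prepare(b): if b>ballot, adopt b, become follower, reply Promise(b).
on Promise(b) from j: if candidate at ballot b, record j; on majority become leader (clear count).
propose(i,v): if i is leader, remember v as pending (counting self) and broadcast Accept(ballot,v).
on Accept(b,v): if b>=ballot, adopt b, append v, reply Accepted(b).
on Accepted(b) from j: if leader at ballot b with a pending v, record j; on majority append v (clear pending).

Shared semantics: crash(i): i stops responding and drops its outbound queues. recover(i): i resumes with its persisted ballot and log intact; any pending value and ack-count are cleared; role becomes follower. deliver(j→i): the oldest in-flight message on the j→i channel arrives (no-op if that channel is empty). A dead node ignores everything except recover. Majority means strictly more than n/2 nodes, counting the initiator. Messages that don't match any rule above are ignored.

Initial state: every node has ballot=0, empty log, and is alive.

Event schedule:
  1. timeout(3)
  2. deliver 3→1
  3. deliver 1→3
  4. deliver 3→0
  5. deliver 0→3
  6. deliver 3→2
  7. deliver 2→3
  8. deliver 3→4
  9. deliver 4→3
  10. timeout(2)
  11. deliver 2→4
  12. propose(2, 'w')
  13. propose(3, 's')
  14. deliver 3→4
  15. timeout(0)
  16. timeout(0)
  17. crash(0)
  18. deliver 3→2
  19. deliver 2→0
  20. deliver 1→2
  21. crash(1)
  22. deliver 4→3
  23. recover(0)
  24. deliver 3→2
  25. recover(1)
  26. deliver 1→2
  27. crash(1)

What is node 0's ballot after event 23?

after 1 — timeout(3): n3:cand/b8/[-]
after 2 — deliver 3→1: n1:foll/b8/[-]
after 3 — deliver 1→3: ·
after 4 — deliver 3→0: n0:foll/b8/[-]
after 5 — deliver 0→3: n3:lead/b8/[-]
after 6 — deliver 3→2: n2:foll/b8/[-]
after 7 — deliver 2→3: ·
after 8 — deliver 3→4: n4:foll/b8/[-]
after 9 — deliver 4→3: ·
after 10 — timeout(2): n2:cand/b12/[-]
after 11 — deliver 2→4: n4:foll/b12/[-]
after 12 — propose(2,'w'): ·
after 13 — propose(3,'s'): ·
after 14 — deliver 3→4: ·
after 15 — timeout(0): n0:cand/b10/[-]
after 16 — timeout(0): n0:cand/b15/[-]
after 17 — crash(0): n0:✗cand/b15/[-]
after 18 — deliver 3→2: ·
after 19 — deliver 2→0: ·
after 20 — deliver 1→2: ·
after 21 — crash(1): n1:✗foll/b8/[-]
after 22 — deliver 4→3: ·
after 23 — recover(0): n0:foll/b15/[-]

15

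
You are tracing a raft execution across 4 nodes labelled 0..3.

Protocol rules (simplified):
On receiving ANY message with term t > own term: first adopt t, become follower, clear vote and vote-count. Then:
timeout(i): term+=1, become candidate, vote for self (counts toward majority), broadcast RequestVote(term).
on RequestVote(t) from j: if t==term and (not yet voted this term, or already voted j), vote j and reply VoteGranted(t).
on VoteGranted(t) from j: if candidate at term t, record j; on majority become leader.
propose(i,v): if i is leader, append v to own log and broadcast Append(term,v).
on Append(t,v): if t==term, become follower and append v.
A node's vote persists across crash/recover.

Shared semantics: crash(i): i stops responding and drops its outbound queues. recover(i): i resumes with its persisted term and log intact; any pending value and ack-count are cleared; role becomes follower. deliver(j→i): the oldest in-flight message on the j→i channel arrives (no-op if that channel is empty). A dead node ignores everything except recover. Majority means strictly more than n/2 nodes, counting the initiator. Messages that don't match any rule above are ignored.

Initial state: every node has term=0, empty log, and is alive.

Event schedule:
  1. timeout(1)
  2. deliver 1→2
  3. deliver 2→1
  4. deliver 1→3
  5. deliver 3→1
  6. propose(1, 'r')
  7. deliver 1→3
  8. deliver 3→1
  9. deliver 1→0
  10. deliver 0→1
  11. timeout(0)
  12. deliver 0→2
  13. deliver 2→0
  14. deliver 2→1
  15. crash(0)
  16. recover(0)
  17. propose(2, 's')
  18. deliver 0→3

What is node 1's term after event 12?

[1] timeout(1) → N1(cand t1 [-])
[2] deliver 1→2 → N2(foll t1 [-])
[3] deliver 2→1 → ∅
[4] deliver 1→3 → N3(foll t1 [-])
[5] deliver 3→1 → N1(lead t1 [-])
[6] propose(1,'r') → N1(lead t1 [r])
[7] deliver 1→3 → N3(foll t1 [r])
[8] deliver 3→1 → ∅
[9] deliver 1→0 → N0(foll t1 [-])
[10] deliver 0→1 → ∅
[11] timeout(0) → N0(cand t2 [-])
[12] deliver 0→2 → N2(foll t2 [-])

1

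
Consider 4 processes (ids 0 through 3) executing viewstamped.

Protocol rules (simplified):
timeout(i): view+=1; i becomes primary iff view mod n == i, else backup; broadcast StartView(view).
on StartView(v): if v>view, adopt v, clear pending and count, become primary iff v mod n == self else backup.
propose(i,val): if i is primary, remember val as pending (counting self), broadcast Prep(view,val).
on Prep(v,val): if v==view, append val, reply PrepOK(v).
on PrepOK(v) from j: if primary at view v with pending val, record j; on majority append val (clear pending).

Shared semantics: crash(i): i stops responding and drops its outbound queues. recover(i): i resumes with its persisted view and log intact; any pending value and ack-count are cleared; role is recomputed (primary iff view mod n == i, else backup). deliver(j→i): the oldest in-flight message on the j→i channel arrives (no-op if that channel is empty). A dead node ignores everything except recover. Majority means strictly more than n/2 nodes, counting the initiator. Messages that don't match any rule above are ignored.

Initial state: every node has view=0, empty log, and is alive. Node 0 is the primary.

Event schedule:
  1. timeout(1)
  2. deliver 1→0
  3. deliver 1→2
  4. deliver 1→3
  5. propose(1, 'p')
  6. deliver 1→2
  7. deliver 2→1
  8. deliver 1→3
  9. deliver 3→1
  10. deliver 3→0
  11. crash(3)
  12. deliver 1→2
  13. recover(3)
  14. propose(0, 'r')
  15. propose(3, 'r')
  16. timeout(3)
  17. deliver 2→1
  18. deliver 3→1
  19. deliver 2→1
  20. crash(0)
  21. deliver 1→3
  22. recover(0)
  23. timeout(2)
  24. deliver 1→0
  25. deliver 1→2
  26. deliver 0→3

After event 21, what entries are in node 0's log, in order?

step 1 timeout(1): 1={prim,v=1,log=-}
step 2 deliver 1→0: 0={back,v=1,log=-}
step 3 deliver 1→2: 2={back,v=1,log=-}
step 4 deliver 1→3: 3={back,v=1,log=-}
step 5 propose(1,'p'): —
step 6 deliver 1→2: 2={back,v=1,log=p}
step 7 deliver 2→1: —
step 8 deliver 1→3: 3={back,v=1,log=p}
step 9 deliver 3→1: 1={prim,v=1,log=p}
step 10 deliver 3→0: —
step 11 crash(3): 3={✗back,v=1,log=p}
step 12 deliver 1→2: —
step 13 recover(3): 3={back,v=1,log=p}
step 14 propose(0,'r'): —
step 15 propose(3,'r'): —
step 16 timeout(3): 3={back,v=2,log=p}
step 17 deliver 2→1: —
step 18 deliver 3→1: 1={back,v=2,log=p}
step 19 deliver 2→1: —
step 20 crash(0): 0={✗back,v=1,log=-}
step 21 deliver 1→3: —

empty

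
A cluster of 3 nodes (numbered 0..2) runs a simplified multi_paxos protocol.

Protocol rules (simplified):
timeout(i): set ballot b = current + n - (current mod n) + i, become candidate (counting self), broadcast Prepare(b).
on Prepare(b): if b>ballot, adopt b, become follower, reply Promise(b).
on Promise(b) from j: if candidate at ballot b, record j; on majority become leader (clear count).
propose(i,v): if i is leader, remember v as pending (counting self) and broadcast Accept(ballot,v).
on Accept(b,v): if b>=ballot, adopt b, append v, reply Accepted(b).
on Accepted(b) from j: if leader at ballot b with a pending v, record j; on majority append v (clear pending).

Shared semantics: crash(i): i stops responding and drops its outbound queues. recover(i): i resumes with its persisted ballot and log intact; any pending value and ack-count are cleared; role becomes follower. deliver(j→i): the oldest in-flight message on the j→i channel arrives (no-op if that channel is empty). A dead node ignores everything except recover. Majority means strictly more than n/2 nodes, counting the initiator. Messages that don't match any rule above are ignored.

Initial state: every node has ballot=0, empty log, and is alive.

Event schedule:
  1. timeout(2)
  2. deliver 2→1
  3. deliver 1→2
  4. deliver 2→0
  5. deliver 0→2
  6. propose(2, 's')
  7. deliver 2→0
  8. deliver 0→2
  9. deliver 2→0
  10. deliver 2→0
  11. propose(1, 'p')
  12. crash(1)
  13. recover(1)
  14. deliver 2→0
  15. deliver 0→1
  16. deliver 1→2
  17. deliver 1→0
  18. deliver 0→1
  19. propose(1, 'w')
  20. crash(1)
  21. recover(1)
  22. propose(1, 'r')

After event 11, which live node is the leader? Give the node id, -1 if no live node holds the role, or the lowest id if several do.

[1] timeout(2) → N2(cand b5 [-])
[2] deliver 2→1 → N1(foll b5 [-])
[3] deliver 1→2 → N2(lead b5 [-])
[4] deliver 2→0 → N0(foll b5 [-])
[5] deliver 0→2 → ∅
[6] propose(2,'s') → ∅
[7] deliver 2→0 → N0(foll b5 [s])
[8] deliver 0→2 → N2(lead b5 [s])
[9] deliver 2→0 → ∅
[10] deliver 2→0 → ∅
[11] propose(1,'p') → ∅

2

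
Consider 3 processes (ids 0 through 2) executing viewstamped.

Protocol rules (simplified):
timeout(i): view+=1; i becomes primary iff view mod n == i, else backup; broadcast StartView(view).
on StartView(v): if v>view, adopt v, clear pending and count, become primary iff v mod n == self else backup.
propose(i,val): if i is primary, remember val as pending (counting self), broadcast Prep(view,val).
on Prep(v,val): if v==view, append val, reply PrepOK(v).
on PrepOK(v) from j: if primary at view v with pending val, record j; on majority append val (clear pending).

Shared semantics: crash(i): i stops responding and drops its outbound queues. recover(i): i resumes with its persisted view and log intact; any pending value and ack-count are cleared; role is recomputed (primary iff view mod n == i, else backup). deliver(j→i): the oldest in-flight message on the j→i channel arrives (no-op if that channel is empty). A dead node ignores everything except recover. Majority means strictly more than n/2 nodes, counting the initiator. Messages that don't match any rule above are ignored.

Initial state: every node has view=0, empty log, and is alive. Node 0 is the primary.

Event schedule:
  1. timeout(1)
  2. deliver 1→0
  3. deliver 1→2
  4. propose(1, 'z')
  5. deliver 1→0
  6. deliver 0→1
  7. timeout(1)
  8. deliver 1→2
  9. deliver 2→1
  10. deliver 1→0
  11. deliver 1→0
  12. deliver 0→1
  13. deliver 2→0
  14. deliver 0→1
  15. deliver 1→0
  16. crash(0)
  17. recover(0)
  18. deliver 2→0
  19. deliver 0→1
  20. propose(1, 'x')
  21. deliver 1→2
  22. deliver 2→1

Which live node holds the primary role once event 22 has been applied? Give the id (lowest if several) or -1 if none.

2

1. timeout(1):  <1:prim v1 ->
2. deliver 1→0:  <0:back v1 ->
3. deliver 1→2:  <2:back v1 ->
4. propose(1,'z'):  nop
5. deliver 1→0:  <0:back v1 z>
6. deliver 0→1:  <1:prim v1 z>
7. timeout(1):  <1:back v2 z>
8. deliver 1→2:  <2:back v1 z>
9. deliver 2→1:  nop
10. deliver 1→0:  <0:back v2 z>
11. deliver 1→0:  nop
12. deliver 0→1:  nop
13. deliver 2→0:  nop
14. deliver 0→1:  nop
15. deliver 1→0:  nop
16. crash(0):  <0:✗back v2 z>
17. recover(0):  <0:back v2 z>
18. deliver 2→0:  nop
19. deliver 0→1:  nop
20. propose(1,'x'):  nop
21. deliver 1→2:  <2:prim v2 z>
22. deliver 2→1:  nop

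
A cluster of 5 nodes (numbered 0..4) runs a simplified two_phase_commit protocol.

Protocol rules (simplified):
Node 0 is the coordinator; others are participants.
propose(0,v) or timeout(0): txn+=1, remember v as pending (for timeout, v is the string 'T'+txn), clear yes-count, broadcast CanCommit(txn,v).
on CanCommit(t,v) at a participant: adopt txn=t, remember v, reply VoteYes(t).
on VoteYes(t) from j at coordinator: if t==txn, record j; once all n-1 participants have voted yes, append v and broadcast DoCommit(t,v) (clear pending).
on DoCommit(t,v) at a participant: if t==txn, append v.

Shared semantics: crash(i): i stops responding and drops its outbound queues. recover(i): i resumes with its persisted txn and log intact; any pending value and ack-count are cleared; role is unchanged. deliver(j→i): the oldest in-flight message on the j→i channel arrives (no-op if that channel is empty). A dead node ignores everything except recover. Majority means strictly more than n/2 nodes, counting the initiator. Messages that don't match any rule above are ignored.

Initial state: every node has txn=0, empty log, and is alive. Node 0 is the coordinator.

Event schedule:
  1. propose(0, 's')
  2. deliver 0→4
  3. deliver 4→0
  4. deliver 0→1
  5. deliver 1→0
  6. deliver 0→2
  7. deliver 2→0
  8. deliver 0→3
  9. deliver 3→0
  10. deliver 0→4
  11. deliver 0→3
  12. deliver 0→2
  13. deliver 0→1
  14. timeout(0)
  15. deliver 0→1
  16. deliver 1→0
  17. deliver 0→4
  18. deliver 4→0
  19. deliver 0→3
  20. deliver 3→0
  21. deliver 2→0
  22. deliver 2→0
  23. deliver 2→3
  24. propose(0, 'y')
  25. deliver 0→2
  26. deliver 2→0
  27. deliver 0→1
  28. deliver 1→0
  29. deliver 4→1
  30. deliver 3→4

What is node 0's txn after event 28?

[1] propose(0,'s') → N0(coor t1 [-])
[2] deliver 0→4 → N4(part t1 [-])
[3] deliver 4→0 → ∅
[4] deliver 0→1 → N1(part t1 [-])
[5] deliver 1→0 → ∅
[6] deliver 0→2 → N2(part t1 [-])
[7] deliver 2→0 → ∅
[8] deliver 0→3 → N3(part t1 [-])
[9] deliver 3→0 → N0(coor t1 [s])
[10] deliver 0→4 → N4(part t1 [s])
[11] deliver 0→3 → N3(part t1 [s])
[12] deliver 0→2 → N2(part t1 [s])
[13] deliver 0→1 → N1(part t1 [s])
[14] timeout(0) → N0(coor t2 [s])
[15] deliver 0→1 → N1(part t2 [s])
[16] deliver 1→0 → ∅
[17] deliver 0→4 → N4(part t2 [s])
[18] deliver 4→0 → ∅
[19] deliver 0→3 → N3(part t2 [s])
[20] deliver 3→0 → ∅
[21] deliver 2→0 → ∅
[22] deliver 2→0 → ∅
[23] deliver 2→3 → ∅
[24] propose(0,'y') → N0(coor t3 [s])
[25] deliver 0→2 → N2(part t2 [s])
[26] deliver 2→0 → ∅
[27] deliver 0→1 → N1(part t3 [s])
[28] deliver 1→0 → ∅

3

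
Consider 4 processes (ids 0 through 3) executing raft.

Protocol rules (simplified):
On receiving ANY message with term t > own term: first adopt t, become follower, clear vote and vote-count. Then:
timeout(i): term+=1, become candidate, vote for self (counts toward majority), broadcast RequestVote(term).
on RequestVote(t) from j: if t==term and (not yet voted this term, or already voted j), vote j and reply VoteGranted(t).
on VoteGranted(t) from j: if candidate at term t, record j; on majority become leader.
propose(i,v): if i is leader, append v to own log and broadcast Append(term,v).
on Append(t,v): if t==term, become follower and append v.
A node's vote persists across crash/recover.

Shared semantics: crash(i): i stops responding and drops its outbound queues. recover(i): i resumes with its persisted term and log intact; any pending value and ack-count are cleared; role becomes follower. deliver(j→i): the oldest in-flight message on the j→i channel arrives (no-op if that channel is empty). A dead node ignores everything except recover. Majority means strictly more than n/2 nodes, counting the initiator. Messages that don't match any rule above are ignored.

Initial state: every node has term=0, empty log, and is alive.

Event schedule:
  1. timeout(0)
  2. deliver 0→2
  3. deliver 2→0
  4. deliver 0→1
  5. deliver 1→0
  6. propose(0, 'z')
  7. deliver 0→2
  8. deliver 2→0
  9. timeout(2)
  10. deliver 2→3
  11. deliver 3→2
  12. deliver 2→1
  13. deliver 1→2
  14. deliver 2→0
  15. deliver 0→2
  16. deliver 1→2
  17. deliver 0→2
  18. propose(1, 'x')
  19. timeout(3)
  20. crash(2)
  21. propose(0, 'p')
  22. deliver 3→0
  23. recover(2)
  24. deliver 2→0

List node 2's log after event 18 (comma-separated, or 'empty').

z

1. timeout(0):  <0:cand t1 ->
2. deliver 0→2:  <2:foll t1 ->
3. deliver 2→0:  nop
4. deliver 0→1:  <1:foll t1 ->
5. deliver 1→0:  <0:lead t1 ->
6. propose(0,'z'):  <0:lead t1 z>
7. deliver 0→2:  <2:foll t1 z>
8. deliver 2→0:  nop
9. timeout(2):  <2:cand t2 z>
10. deliver 2→3:  <3:foll t2 ->
11. deliver 3→2:  nop
12. deliver 2→1:  <1:foll t2 ->
13. deliver 1→2:  <2:lead t2 z>
14. deliver 2→0:  <0:foll t2 z>
15. deliver 0→2:  nop
16. deliver 1→2:  nop
17. deliver 0→2:  nop
18. propose(1,'x'):  nop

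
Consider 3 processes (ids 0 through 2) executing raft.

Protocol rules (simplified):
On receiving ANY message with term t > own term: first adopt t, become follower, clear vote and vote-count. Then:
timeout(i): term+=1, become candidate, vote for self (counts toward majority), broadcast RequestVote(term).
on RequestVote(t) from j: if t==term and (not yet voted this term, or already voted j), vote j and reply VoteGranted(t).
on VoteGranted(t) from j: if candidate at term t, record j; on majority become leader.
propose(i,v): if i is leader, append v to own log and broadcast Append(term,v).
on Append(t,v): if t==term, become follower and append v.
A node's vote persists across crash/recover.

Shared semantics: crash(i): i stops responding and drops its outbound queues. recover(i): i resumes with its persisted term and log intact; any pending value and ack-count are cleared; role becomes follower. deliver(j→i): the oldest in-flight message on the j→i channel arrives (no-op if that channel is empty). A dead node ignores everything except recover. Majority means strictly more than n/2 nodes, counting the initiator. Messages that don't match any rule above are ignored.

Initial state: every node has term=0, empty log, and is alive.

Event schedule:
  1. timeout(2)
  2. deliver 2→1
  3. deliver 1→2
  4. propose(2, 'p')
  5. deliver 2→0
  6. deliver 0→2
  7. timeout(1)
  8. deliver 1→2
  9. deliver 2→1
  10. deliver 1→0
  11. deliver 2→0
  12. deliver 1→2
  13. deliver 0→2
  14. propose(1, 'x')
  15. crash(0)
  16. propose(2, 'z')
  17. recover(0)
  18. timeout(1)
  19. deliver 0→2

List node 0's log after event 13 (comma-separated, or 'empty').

empty

1. timeout(2):  <2:cand t1 ->
2. deliver 2→1:  <1:foll t1 ->
3. deliver 1→2:  <2:lead t1 ->
4. propose(2,'p'):  <2:lead t1 p>
5. deliver 2→0:  <0:foll t1 ->
6. deliver 0→2:  nop
7. timeout(1):  <1:cand t2 ->
8. deliver 1→2:  <2:foll t2 p>
9. deliver 2→1:  nop
10. deliver 1→0:  <0:foll t2 ->
11. deliver 2→0:  nop
12. deliver 1→2:  nop
13. deliver 0→2:  nop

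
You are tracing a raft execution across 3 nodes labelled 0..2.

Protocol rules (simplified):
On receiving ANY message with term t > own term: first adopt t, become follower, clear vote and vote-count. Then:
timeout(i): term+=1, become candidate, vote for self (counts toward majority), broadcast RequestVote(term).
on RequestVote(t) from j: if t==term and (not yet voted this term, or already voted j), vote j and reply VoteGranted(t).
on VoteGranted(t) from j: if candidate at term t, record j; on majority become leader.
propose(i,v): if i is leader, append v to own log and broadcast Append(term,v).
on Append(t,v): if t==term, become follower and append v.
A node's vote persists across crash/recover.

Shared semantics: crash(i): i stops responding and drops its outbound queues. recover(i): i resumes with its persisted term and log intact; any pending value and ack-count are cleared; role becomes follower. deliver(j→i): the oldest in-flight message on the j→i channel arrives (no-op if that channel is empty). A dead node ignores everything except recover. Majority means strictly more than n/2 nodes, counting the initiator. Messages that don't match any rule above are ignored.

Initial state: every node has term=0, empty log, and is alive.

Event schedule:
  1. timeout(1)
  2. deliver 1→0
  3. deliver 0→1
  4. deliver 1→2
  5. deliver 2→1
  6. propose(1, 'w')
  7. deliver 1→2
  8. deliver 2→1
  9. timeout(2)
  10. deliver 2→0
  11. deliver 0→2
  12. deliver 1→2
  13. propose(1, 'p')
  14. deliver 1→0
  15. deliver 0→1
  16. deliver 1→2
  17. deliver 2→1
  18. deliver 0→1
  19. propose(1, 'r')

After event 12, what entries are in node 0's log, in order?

[1] timeout(1) → N1(cand t1 [-])
[2] deliver 1→0 → N0(foll t1 [-])
[3] deliver 0→1 → N1(lead t1 [-])
[4] deliver 1→2 → N2(foll t1 [-])
[5] deliver 2→1 → ∅
[6] propose(1,'w') → N1(lead t1 [w])
[7] deliver 1→2 → N2(foll t1 [w])
[8] deliver 2→1 → ∅
[9] timeout(2) → N2(cand t2 [w])
[10] deliver 2→0 → N0(foll t2 [-])
[11] deliver 0→2 → N2(lead t2 [w])
[12] deliver 1→2 → ∅

empty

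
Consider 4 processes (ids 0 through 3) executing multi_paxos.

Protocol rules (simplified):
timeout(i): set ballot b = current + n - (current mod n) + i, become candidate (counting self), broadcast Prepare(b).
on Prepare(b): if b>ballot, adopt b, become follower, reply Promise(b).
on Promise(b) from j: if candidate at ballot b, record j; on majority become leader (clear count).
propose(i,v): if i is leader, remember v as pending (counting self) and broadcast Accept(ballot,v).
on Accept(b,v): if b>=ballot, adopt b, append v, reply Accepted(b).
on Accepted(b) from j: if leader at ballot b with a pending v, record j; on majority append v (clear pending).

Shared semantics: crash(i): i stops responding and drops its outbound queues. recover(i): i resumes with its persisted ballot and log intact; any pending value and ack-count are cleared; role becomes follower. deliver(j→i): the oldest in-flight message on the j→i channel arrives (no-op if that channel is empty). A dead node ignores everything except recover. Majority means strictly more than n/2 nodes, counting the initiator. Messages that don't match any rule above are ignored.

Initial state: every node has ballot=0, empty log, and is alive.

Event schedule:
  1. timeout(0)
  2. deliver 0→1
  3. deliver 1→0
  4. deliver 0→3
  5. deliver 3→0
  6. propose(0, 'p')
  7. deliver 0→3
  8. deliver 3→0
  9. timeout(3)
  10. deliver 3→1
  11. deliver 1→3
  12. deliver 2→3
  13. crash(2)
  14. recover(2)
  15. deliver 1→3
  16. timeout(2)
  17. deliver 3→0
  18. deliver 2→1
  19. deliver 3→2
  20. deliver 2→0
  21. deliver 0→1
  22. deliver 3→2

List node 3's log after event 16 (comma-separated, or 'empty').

1. timeout(0):  <0:cand b4 ->
2. deliver 0→1:  <1:foll b4 ->
3. deliver 1→0:  nop
4. deliver 0→3:  <3:foll b4 ->
5. deliver 3→0:  <0:lead b4 ->
6. propose(0,'p'):  nop
7. deliver 0→3:  <3:foll b4 p>
8. deliver 3→0:  nop
9. timeout(3):  <3:cand b11 p>
10. deliver 3→1:  <1:foll b11 ->
11. deliver 1→3:  nop
12. deliver 2→3:  nop
13. crash(2):  <2:✗foll b0 ->
14. recover(2):  <2:foll b0 ->
15. deliver 1→3:  nop
16. timeout(2):  <2:cand b6 ->

p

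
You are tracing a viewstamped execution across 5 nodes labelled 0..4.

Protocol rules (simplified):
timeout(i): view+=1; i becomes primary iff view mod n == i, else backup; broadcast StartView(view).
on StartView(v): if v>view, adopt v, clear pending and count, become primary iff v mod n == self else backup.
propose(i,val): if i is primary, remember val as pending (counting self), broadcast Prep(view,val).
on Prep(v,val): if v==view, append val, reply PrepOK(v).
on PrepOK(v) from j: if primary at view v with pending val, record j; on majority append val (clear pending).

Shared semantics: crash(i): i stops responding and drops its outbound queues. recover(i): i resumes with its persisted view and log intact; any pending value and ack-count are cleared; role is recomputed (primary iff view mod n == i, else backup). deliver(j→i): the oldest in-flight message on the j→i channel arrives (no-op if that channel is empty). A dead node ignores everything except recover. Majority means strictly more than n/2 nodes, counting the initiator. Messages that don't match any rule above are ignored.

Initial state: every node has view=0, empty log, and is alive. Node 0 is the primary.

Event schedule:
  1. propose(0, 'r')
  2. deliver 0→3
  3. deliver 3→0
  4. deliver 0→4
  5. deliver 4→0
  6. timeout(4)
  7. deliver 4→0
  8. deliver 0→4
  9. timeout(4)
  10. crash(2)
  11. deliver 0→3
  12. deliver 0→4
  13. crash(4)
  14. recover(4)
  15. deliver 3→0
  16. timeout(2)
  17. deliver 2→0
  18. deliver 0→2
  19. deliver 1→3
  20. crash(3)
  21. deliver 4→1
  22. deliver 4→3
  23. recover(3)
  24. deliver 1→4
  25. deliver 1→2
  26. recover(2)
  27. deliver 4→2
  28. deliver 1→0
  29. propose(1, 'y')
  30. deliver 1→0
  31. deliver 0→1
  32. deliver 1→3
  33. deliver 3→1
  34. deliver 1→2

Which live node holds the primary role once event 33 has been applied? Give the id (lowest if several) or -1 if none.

step 1 propose(0,'r'): —
step 2 deliver 0→3: 3={back,v=0,log=r}
step 3 deliver 3→0: —
step 4 deliver 0→4: 4={back,v=0,log=r}
step 5 deliver 4→0: 0={prim,v=0,log=r}
step 6 timeout(4): 4={back,v=1,log=r}
step 7 deliver 4→0: 0={back,v=1,log=r}
step 8 deliver 0→4: —
step 9 timeout(4): 4={back,v=2,log=r}
step 10 crash(2): 2={✗back,v=0,log=-}
step 11 deliver 0→3: —
step 12 deliver 0→4: —
step 13 crash(4): 4={✗back,v=2,log=r}
step 14 recover(4): 4={back,v=2,log=r}
step 15 deliver 3→0: —
step 16 timeout(2): —
step 17 deliver 2→0: —
step 18 deliver 0→2: —
step 19 deliver 1→3: —
step 20 crash(3): 3={✗back,v=0,log=r}
step 21 deliver 4→1: —
step 22 deliver 4→3: —
step 23 recover(3): 3={back,v=0,log=r}
step 24 deliver 1→4: —
step 25 deliver 1→2: —
step 26 recover(2): 2={back,v=0,log=-}
step 27 deliver 4→2: —
step 28 deliver 1→0: —
step 29 propose(1,'y'): —
step 30 deliver 1→0: —
step 31 deliver 0→1: 1={back,v=0,log=r}
step 32 deliver 1→3: —
step 33 deliver 3→1: —

-1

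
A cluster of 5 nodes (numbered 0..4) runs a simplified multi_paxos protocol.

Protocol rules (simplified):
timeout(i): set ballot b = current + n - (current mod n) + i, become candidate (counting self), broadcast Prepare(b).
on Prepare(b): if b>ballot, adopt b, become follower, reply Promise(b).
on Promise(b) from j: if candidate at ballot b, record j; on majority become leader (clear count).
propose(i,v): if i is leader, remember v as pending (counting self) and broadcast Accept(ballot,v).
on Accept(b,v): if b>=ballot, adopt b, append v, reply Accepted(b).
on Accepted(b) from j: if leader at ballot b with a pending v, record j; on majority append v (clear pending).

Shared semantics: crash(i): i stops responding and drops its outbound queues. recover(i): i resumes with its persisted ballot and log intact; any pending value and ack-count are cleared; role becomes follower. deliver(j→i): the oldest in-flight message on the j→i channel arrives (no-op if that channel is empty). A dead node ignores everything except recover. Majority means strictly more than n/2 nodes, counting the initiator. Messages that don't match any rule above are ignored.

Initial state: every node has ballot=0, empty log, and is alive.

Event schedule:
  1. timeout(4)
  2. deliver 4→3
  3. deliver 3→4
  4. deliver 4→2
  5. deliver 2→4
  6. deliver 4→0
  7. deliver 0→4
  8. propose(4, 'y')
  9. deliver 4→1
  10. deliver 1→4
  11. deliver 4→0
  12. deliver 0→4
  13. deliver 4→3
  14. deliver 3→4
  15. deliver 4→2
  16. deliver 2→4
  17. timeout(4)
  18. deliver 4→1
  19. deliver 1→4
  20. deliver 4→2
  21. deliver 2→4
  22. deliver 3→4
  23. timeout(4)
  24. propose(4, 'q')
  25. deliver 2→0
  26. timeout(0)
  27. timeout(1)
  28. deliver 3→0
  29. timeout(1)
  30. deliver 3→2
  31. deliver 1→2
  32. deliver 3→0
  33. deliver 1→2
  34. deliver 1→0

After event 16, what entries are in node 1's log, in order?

empty

e1 timeout(4): 4[cand,b=9,-]
e2 deliver 4→3: 3[foll,b=9,-]
e3 deliver 3→4: ·
e4 deliver 4→2: 2[foll,b=9,-]
e5 deliver 2→4: 4[lead,b=9,-]
e6 deliver 4→0: 0[foll,b=9,-]
e7 deliver 0→4: ·
e8 propose(4,'y'): ·
e9 deliver 4→1: 1[foll,b=9,-]
e10 deliver 1→4: ·
e11 deliver 4→0: 0[foll,b=9,y]
e12 deliver 0→4: ·
e13 deliver 4→3: 3[foll,b=9,y]
e14 deliver 3→4: 4[lead,b=9,y]
e15 deliver 4→2: 2[foll,b=9,y]
e16 deliver 2→4: ·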